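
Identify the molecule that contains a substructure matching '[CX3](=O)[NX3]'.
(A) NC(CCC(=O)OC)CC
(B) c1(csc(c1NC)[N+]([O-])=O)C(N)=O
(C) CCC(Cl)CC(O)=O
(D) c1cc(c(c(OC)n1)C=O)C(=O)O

B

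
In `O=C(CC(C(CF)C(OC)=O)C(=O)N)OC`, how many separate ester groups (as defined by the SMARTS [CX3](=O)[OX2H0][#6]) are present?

2

[CX3](=O)[OX2H0][#6] is the SMARTS for an ester: a carbonyl carbon bonded to an oxygen that is itself bonded to carbon (no H on that O).
The molecule carries 2 separate instances of a methyl-ester group (-C(=O)OCH3) meeting every constraint; each maps to a distinct set of atoms, giving 2 matches.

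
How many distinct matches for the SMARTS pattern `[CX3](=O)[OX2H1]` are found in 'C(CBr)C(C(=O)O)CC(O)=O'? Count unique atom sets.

2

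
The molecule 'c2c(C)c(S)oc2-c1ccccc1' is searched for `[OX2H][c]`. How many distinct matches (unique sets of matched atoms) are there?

[OX2H][c] is the SMARTS for a phenol: a hydroxyl oxygen attached to an aromatic carbon.
No fragment in the molecule satisfies every constraint, giving 0 matches.

0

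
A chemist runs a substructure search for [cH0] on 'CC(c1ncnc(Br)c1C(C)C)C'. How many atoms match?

3

The query [cH0] means: aromatic carbon with no attached hydrogen (substituted or ring-fusion).
Check the 13 heavy atoms by environment: 2× n (aromatic, H0) → no; 1× c (aromatic, H1) → no; 3× c (aromatic, H0) → match; 2× C (H1) → no; 4× C (H3) → no; 1× Br (H0) → no.
That gives 3 matching atoms.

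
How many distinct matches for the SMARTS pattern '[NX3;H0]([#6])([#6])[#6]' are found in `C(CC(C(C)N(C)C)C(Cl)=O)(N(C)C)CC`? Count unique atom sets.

[NX3;H0]([#6])([#6])[#6] is the SMARTS for a tertiary amine: a trivalent nitrogen with no H, bonded to three carbons.
The molecule carries 2 separate instances of a dimethylamino group (-N(CH3)2) meeting every constraint; each maps to a distinct set of atoms, giving 2 matches.

2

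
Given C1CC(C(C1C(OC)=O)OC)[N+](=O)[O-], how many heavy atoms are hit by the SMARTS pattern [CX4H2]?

2

Check the 14 heavy atoms by environment: 3× C (H1, X4) → no; 2× C (H2, X4) → match; 1× N (charge +1, H0, X3) → no; 1× O (charge -1, H0, X1) → no; 2× O (H0, X1) → no; 2× O (H0, X2) → no; 2× C (H3, X4) → no; 1× C (H0, X3) → no.
That gives 2 matching atoms.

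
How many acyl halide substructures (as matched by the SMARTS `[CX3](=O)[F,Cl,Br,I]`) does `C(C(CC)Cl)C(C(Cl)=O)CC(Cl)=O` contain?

[CX3](=O)[F,Cl,Br,I] is the SMARTS for an acyl halide: a carbonyl carbon bonded to a halogen.
The molecule carries 2 separate instances of an acyl chloride (-C(=O)Cl) meeting every constraint; each maps to a distinct set of atoms, giving 2 matches.

2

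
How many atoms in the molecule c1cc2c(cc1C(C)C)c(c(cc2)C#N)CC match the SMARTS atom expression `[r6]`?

Check the 17 heavy atoms by environment: 10× c (aromatic, in 6-ring) → match; 6× C (acyclic) → no; 1× N (acyclic) → no.
That gives 10 matching atoms.

10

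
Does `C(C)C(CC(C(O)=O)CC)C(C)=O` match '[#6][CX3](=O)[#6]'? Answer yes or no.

Yes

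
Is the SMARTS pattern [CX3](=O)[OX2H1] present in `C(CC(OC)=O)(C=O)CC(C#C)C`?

No

The pattern [CX3](=O)[OX2H1] describes an sp2 carbon double-bonded to O and single-bonded to an -OH oxygen — a carboxylic acid.
The closest candidate here is an aldehyde (-CHO), but there is no singly-bonded oxygen on the carbonyl carbon. No other fragment satisfies the full query, so there is no match.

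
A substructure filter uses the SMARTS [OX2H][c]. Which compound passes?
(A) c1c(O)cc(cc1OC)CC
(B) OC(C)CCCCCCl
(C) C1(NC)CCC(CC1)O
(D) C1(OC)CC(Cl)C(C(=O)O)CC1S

A

[OX2H][c] describes a hydroxyl oxygen attached to an aromatic carbon (a phenol).
(A) contains a hydroxyl group (-OH), which satisfies every atom and bond constraint.
(B) has a hydroxyl group (-OH) but the -OH is on an aliphatic carbon, not an aromatic c.
(C) has a hydroxyl group (-OH) but the -OH is on an aliphatic carbon, not an aromatic c.
(D) has a methoxy ether (-OCH3) but the oxygen has H0, not H1.
So the answer is (A).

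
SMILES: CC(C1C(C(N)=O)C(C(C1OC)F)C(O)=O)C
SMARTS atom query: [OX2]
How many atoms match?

2

Check the 17 heavy atoms by environment: 9× C (X4) → no; 2× C (X3) → no; 2× O (X1) → no; 2× O (X2) → match; 1× N (X3) → no; 1× F (X1) → no.
That gives 2 matching atoms.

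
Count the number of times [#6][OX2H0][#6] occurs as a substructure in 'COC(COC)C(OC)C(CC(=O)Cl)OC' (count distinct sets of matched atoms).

4

[#6][OX2H0][#6] is the SMARTS for an ether: an aliphatic oxygen bridging two carbons with no H on the oxygen.
The molecule carries 4 separate instances of a methoxy ether (-OCH3) meeting every constraint; each maps to a distinct set of atoms, giving 4 matches.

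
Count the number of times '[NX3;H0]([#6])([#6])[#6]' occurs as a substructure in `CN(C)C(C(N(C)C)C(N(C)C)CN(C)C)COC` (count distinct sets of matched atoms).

4

[NX3;H0]([#6])([#6])[#6] is the SMARTS for a tertiary amine: a trivalent nitrogen with no H, bonded to three carbons.
The molecule carries 4 separate instances of a dimethylamino group (-N(CH3)2) meeting every constraint; each maps to a distinct set of atoms, giving 4 matches.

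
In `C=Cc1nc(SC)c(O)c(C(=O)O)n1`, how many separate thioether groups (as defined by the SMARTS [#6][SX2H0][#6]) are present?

1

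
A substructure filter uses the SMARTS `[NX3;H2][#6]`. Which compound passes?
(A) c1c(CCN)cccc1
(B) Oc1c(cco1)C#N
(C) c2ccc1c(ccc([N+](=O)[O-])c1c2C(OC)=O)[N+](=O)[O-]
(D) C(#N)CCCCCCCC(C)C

[NX3;H2][#6] describes a trivalent nitrogen with two H attached to carbon (a primary amine).
(A) contains a primary amino group (-NH2), which satisfies every atom and bond constraint.
(B) has a nitrile (-C#N) but the nitrogen is NX1 (triple-bonded), not NX3 with two H.
(C) has a nitro group (-[N+](=O)[O-]) but the nitrogen is [N+] with no H, not NX3H2.
(D) has a nitrile (-C#N) but the nitrogen is NX1 (triple-bonded), not NX3 with two H.
So the answer is (A).

A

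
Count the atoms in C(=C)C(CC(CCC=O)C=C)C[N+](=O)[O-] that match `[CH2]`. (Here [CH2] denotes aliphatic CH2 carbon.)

The query [CH2] means: aliphatic carbon with exactly two hydrogens.
Check the 15 heavy atoms by environment: 6× C (H2) → match; 5× C (H1) → no; 2× O (H0) → no; 1× N (charge +1, H0) → no; 1× O (charge -1, H0) → no.
That gives 6 matching atoms.

6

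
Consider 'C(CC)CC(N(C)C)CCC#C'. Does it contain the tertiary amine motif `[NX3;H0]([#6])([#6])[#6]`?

The pattern [NX3;H0]([#6])([#6])[#6] describes a trivalent nitrogen with no H, bonded to three carbons — a tertiary amine.
The molecule carries a dimethylamino group (-N(CH3)2), whose atoms satisfy every constraint of the query, so the pattern matches.

Yes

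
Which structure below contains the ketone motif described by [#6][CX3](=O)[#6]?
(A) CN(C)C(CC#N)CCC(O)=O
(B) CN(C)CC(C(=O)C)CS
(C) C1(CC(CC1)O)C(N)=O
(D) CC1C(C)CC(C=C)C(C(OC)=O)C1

B

[#6][CX3](=O)[#6] describes a carbonyl carbon (no H) flanked by two carbons (a ketone).
(A) has a carboxylic acid group (-C(=O)OH) but one neighbour of the carbonyl carbon is O, not C.
(B) contains an acetyl/ketone group (-C(=O)CH3), which satisfies every atom and bond constraint.
(C) has a primary amide (-C(=O)NH2) but one neighbour of the carbonyl carbon is N, not C.
(D) has a methyl-ester group (-C(=O)OCH3) but one neighbour of the carbonyl carbon is O, not C.
So the answer is (B).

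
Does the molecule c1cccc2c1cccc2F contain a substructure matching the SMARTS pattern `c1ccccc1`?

Yes

The pattern c1ccccc1 describes six aromatic carbons in a ring — a benzene ring.
The required atom environment is present in the molecule, so the pattern matches.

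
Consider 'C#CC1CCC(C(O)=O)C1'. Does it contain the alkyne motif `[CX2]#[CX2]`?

The pattern [CX2]#[CX2] describes a carbon-carbon triple bond — an alkyne.
The molecule carries an ethynyl group (-C#CH), whose atoms satisfy every constraint of the query, so the pattern matches.

Yes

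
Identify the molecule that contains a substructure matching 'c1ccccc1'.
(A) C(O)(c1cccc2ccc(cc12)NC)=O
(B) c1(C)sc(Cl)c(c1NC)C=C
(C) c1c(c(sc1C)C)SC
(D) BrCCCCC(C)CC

c1ccccc1 describes six aromatic carbons in a ring (a benzene ring).
(A) contains the required atom environment, so the pattern matches.
(B) has a methyl group (-CH3) but no six-membered all-carbon aromatic ring is present.
(C) has a methyl group (-CH3) but no six-membered all-carbon aromatic ring is present.
(D) has a methyl group (-CH3) but no six-membered all-carbon aromatic ring is present.
So the answer is (A).

A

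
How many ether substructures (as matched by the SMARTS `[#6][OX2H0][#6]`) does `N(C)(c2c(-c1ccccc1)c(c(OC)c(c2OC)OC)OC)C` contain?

[#6][OX2H0][#6] is the SMARTS for an ether: an aliphatic oxygen bridging two carbons with no H on the oxygen.
The molecule carries 4 separate instances of a methoxy ether (-OCH3) meeting every constraint; each maps to a distinct set of atoms, giving 4 matches.

4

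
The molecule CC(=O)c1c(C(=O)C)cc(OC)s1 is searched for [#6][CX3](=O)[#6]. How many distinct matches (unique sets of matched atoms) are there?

2

[#6][CX3](=O)[#6] is the SMARTS for a ketone: a carbonyl carbon (no H) flanked by two carbons.
The molecule carries 2 separate instances of an acetyl/ketone group (-C(=O)CH3) meeting every constraint; each maps to a distinct set of atoms, giving 2 matches.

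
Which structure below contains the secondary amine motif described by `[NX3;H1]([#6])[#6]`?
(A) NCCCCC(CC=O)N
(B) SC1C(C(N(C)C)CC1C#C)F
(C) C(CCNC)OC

[NX3;H1]([#6])[#6] describes a trivalent nitrogen with one H, bonded to two carbons (a secondary amine).
(A) has a primary amino group (-NH2) but the nitrogen has H2 and only one carbon neighbour.
(B) has a dimethylamino group (-N(CH3)2) but the nitrogen has H0, not H1.
(C) contains an N-methylamino group (-NHCH3), which satisfies every atom and bond constraint.
So the answer is (C).

C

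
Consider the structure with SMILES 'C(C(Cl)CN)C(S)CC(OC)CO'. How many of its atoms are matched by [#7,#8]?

3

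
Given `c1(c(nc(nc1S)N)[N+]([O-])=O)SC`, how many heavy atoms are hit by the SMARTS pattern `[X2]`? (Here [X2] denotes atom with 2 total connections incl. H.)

4

Check the 13 heavy atoms by environment: 2× n (aromatic, X2) → match; 4× c (aromatic, X3) → no; 2× S (X2) → match; 1× C (X4) → no; 1× N (X3) → no; 1× N (charge +1, X3) → no; 1× O (charge -1, X1) → no; 1× O (X1) → no.
Summing the matching environments: 2 + 2 = 4 matching atoms.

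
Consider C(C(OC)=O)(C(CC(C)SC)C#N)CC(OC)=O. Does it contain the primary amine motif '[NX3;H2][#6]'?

The pattern [NX3;H2][#6] describes a trivalent nitrogen with two H attached to carbon — a primary amine.
The closest candidate here is a nitrile (-C#N), but the nitrogen is NX1 (triple-bonded), not NX3 with two H. No other fragment satisfies the full query, so there is no match.

No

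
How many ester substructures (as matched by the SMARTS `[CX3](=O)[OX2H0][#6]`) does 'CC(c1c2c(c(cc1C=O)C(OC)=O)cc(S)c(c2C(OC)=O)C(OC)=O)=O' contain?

3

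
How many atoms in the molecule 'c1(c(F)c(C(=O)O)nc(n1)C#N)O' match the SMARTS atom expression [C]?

2

The query [C] means: uppercase C matches aliphatic (non-aromatic) carbon only.
Check the 13 heavy atoms by environment: 2× n (aromatic) → no; 4× c (aromatic) → no; 3× O → no; 2× C → match; 1× F → no; 1× N → no.
That gives 2 matching atoms.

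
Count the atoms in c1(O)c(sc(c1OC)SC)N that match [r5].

5

Check the 11 heavy atoms by environment: 1× s (aromatic, in 5-ring) → match; 4× c (aromatic, in 5-ring) → match; 2× O (acyclic) → no; 2× C (acyclic) → no; 1× N (acyclic) → no; 1× S (acyclic) → no.
Summing the matching environments: 1 + 4 = 5 matching atoms.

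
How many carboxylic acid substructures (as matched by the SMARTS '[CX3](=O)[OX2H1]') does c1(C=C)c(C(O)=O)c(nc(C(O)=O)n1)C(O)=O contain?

3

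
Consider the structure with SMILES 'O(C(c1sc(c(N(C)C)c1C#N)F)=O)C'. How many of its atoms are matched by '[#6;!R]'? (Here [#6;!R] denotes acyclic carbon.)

5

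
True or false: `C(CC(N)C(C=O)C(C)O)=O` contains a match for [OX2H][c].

False

The pattern [OX2H][c] describes a hydroxyl oxygen attached to an aromatic carbon — a phenol.
The closest candidate here is a hydroxyl group (-OH), but the -OH is on an aliphatic carbon, not an aromatic c. No other fragment satisfies the full query, so there is no match.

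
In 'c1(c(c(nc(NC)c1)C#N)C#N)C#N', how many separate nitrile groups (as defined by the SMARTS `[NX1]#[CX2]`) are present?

3

[NX1]#[CX2] is the SMARTS for a nitrile: a nitrogen triple-bonded to a two-connected carbon.
The molecule carries 3 separate instances of a nitrile (-C#N) meeting every constraint; each maps to a distinct set of atoms, giving 3 matches.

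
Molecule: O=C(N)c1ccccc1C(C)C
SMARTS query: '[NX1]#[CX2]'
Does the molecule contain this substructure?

The pattern [NX1]#[CX2] describes a nitrogen triple-bonded to a two-connected carbon — a nitrile.
The closest candidate here is a primary amide (-C(=O)NH2), but the nitrogen is NX3, not NX1. No other fragment satisfies the full query, so there is no match.

No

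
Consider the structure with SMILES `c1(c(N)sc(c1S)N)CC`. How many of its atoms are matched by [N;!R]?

2

The query [N;!R] means: aliphatic nitrogen not in a ring.
Check the 10 heavy atoms by environment: 1× s (aromatic, in 5-ring) → no; 4× c (aromatic, in 5-ring) → no; 2× N (acyclic) → match; 2× C (acyclic) → no; 1× S (acyclic) → no.
That gives 2 matching atoms.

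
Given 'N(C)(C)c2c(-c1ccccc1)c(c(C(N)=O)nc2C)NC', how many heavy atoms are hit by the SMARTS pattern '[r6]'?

The query [r6] means: r6 matches atoms in a six-membered ring.
Check the 21 heavy atoms by environment: 1× n (aromatic, in 6-ring) → match; 11× c (aromatic, in 6-ring) → match; 3× N (acyclic) → no; 5× C (acyclic) → no; 1× O (acyclic) → no.
Summing the matching environments: 1 + 11 = 12 matching atoms.

12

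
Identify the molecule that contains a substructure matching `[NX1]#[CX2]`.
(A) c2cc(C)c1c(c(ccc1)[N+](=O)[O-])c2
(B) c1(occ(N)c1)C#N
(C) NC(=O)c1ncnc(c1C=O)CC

B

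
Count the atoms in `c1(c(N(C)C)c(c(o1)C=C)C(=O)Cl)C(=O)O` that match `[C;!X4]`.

4

The query [C;!X4] means: aliphatic carbon that does not have four total connections.
Check the 16 heavy atoms by environment: 1× o (aromatic, X2) → no; 4× c (aromatic, X3) → no; 1× N (X3) → no; 2× C (X4) → no; 4× C (X3) → match; 2× O (X1) → no; 1× O (X2) → no; 1× Cl (X1) → no.
That gives 4 matching atoms.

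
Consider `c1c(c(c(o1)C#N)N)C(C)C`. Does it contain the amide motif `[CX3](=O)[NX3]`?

No

The pattern [CX3](=O)[NX3] describes a carbonyl carbon bonded to a trivalent nitrogen — an amide.
The closest candidate here is a nitrile (-C#N), but the nitrile N is NX1 (triple-bonded), not NX3. No other fragment satisfies the full query, so there is no match.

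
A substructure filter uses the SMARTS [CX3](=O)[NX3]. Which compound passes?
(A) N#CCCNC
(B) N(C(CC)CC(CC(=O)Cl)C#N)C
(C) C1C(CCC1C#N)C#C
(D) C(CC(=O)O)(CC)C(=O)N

[CX3](=O)[NX3] describes a carbonyl carbon bonded to a trivalent nitrogen (an amide).
(A) has a nitrile (-C#N) but the nitrile N is NX1 (triple-bonded), not NX3.
(B) has a nitrile (-C#N) but the nitrile N is NX1 (triple-bonded), not NX3.
(C) has a nitrile (-C#N) but the nitrile N is NX1 (triple-bonded), not NX3.
(D) contains a primary amide (-C(=O)NH2), which satisfies every atom and bond constraint.
So the answer is (D).

D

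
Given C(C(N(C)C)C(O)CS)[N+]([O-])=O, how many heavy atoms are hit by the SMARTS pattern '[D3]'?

Check the 12 heavy atoms by environment: 2× C (D2) → no; 2× C (D3) → match; 2× O (D1) → no; 1× N (D3) → match; 2× C (D1) → no; 1× S (D1) → no; 1× N (charge +1, D3) → match; 1× O (charge -1, D1) → no.
Summing the matching environments: 2 + 1 + 1 = 4 matching atoms.

4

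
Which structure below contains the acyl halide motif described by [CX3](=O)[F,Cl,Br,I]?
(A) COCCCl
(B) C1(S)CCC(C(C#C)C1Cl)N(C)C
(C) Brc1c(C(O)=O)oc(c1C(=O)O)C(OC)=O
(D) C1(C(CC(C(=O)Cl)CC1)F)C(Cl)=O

D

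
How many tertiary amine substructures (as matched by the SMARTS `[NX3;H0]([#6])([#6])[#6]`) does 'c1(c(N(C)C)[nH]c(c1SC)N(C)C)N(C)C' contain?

3

[NX3;H0]([#6])([#6])[#6] is the SMARTS for a tertiary amine: a trivalent nitrogen with no H, bonded to three carbons.
The molecule carries 3 separate instances of a dimethylamino group (-N(CH3)2) meeting every constraint; each maps to a distinct set of atoms, giving 3 matches.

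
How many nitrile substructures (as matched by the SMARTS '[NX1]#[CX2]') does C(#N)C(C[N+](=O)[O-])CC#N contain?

[NX1]#[CX2] is the SMARTS for a nitrile: a nitrogen triple-bonded to a two-connected carbon.
The molecule carries 2 separate instances of a nitrile (-C#N) meeting every constraint; each maps to a distinct set of atoms, giving 2 matches.

2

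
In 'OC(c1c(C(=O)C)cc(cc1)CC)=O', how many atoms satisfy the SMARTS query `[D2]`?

4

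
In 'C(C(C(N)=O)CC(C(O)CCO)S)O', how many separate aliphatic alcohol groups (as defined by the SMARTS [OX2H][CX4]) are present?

3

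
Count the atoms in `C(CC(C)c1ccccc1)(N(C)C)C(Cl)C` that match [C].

The query [C] means: uppercase C matches aliphatic (non-aromatic) carbon only.
Check the 16 heavy atoms by environment: 8× C → match; 1× N → no; 6× c (aromatic) → no; 1× Cl → no.
That gives 8 matching atoms.

8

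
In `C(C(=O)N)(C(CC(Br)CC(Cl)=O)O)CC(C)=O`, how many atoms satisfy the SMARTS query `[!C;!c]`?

7

Check the 17 heavy atoms by environment: 10× C → no; 4× O → match; 1× Cl → match; 1× Br → match; 1× N → match.
Summing the matching environments: 4 + 1 + 1 + 1 = 7 matching atoms.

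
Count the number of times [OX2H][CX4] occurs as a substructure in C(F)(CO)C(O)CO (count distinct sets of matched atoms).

3

[OX2H][CX4] is the SMARTS for an aliphatic alcohol: a hydroxyl oxygen bound to an sp3 (X4) carbon.
The molecule carries 3 separate instances of a hydroxyl group (-OH) meeting every constraint; each maps to a distinct set of atoms, giving 3 matches.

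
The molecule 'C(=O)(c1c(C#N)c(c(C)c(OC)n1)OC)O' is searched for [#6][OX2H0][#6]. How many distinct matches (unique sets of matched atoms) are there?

2

[#6][OX2H0][#6] is the SMARTS for an ether: an aliphatic oxygen bridging two carbons with no H on the oxygen.
The molecule carries 2 separate instances of a methoxy ether (-OCH3) meeting every constraint; each maps to a distinct set of atoms, giving 2 matches.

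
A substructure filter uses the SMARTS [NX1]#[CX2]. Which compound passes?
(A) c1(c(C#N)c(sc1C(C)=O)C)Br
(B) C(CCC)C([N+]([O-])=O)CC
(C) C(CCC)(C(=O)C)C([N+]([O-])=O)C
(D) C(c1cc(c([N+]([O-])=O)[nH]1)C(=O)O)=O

A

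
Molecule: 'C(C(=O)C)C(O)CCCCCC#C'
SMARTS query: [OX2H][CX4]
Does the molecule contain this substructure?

Yes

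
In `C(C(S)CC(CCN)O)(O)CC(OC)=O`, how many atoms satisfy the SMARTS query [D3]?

Check the 15 heavy atoms by environment: 4× C (D2) → no; 4× C (D3) → match; 3× O (D1) → no; 1× O (D2) → no; 1× C (D1) → no; 1× S (D1) → no; 1× N (D1) → no.
That gives 4 matching atoms.

4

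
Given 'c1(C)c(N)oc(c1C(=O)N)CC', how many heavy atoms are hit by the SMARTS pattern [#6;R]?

The query [#6;R] means: carbon that is part of a ring.
Check the 12 heavy atoms by environment: 1× o (aromatic, in 5-ring) → no; 4× c (aromatic, in 5-ring) → match; 4× C (acyclic) → no; 2× N (acyclic) → no; 1× O (acyclic) → no.
That gives 4 matching atoms.

4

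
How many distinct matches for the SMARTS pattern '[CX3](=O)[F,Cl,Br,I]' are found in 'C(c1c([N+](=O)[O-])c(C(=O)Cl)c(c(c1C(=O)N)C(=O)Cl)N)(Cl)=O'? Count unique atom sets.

3

[CX3](=O)[F,Cl,Br,I] is the SMARTS for an acyl halide: a carbonyl carbon bonded to a halogen.
The molecule carries 3 separate instances of an acyl chloride (-C(=O)Cl) meeting every constraint; each maps to a distinct set of atoms, giving 3 matches.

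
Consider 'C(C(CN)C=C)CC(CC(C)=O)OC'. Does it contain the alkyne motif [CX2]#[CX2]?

The pattern [CX2]#[CX2] describes a carbon-carbon triple bond — an alkyne.
The closest candidate here is a vinyl group (-CH=CH2), but the C=C is a double bond; both carbons are CX3, not CX2. No other fragment satisfies the full query, so there is no match.

No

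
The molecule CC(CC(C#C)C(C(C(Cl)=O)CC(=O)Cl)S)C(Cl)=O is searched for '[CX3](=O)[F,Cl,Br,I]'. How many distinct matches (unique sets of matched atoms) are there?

[CX3](=O)[F,Cl,Br,I] is the SMARTS for an acyl halide: a carbonyl carbon bonded to a halogen.
The molecule carries 3 separate instances of an acyl chloride (-C(=O)Cl) meeting every constraint; each maps to a distinct set of atoms, giving 3 matches.

3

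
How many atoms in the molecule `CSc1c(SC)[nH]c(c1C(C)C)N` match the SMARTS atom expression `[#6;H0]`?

4

The query [#6;H0] means: any carbon with no attached hydrogen.
Check the 13 heavy atoms by environment: 1× n (aromatic, H1) → no; 4× c (aromatic, H0) → match; 2× S (H0) → no; 4× C (H3) → no; 1× N (H2) → no; 1× C (H1) → no.
That gives 4 matching atoms.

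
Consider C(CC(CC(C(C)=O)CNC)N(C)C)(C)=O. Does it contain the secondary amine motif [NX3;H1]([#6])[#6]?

Yes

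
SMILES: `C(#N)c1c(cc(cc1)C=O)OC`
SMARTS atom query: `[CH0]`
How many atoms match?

1

The query [CH0] means: aliphatic carbon with no attached hydrogen.
Check the 12 heavy atoms by environment: 3× c (aromatic, H0) → no; 3× c (aromatic, H1) → no; 2× O (H0) → no; 1× C (H3) → no; 1× C (H1) → no; 1× C (H0) → match; 1× N (H0) → no.
That gives 1 matching atom.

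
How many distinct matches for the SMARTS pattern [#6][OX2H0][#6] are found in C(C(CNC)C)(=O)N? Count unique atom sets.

0

[#6][OX2H0][#6] is the SMARTS for an ether: an aliphatic oxygen bridging two carbons with no H on the oxygen.
No fragment in the molecule satisfies every constraint, giving 0 matches.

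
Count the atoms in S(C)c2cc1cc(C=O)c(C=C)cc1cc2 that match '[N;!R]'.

0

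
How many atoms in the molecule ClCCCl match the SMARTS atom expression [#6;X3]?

The query [#6;X3] means: any carbon (aromatic or not) with three total connections.
Check the 4 heavy atoms by environment: 2× C (X4) → no; 2× Cl (X1) → no.
No environment satisfies the query, so 0 matching atoms.

0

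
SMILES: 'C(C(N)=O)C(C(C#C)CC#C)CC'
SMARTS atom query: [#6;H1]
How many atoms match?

The query [#6;H1] means: any carbon bearing exactly one hydrogen.
Check the 13 heavy atoms by environment: 3× C (H2) → no; 4× C (H1) → match; 3× C (H0) → no; 1× O (H0) → no; 1× N (H2) → no; 1× C (H3) → no.
That gives 4 matching atoms.

4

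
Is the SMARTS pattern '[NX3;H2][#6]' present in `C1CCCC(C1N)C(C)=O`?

The pattern [NX3;H2][#6] describes a trivalent nitrogen with two H attached to carbon — a primary amine.
The molecule carries a primary amino group (-NH2), whose atoms satisfy every constraint of the query, so the pattern matches.

Yes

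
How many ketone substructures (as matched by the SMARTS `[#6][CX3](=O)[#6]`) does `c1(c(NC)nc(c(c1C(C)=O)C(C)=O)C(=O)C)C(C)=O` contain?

4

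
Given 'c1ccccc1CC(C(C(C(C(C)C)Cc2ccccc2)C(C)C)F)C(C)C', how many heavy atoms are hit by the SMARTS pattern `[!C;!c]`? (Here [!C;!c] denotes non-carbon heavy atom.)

The query [!C;!c] means: neither aliphatic nor aromatic carbon — same as [!#6].
Check the 28 heavy atoms by environment: 15× C → no; 12× c (aromatic) → no; 1× F → match.
That gives 1 matching atom.

1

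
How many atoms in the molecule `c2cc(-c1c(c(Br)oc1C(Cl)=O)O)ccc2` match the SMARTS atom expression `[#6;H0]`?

6

The query [#6;H0] means: any carbon with no attached hydrogen.
Check the 16 heavy atoms by environment: 1× o (aromatic, H0) → no; 5× c (aromatic, H0) → match; 1× C (H0) → match; 1× O (H0) → no; 1× Cl (H0) → no; 1× Br (H0) → no; 5× c (aromatic, H1) → no; 1× O (H1) → no.
Summing the matching environments: 5 + 1 = 6 matching atoms.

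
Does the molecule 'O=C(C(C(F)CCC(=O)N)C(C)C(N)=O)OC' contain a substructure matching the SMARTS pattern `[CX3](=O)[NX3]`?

Yes

The pattern [CX3](=O)[NX3] describes a carbonyl carbon bonded to a trivalent nitrogen — an amide.
The molecule carries a primary amide (-C(=O)NH2), whose atoms satisfy every constraint of the query, so the pattern matches.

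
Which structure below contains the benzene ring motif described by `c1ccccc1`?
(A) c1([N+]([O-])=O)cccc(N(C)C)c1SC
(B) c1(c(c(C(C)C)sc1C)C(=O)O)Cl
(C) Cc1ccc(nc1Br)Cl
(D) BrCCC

A

c1ccccc1 describes six aromatic carbons in a ring (a benzene ring).
(A) contains the required atom environment, so the pattern matches.
(B) has a methyl group (-CH3) but no six-membered all-carbon aromatic ring is present.
(C) has a methyl group (-CH3) but no six-membered all-carbon aromatic ring is present.
(D) has a methyl group (-CH3) but no six-membered all-carbon aromatic ring is present.
So the answer is (A).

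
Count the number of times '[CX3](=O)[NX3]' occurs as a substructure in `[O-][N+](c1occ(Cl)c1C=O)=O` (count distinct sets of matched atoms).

0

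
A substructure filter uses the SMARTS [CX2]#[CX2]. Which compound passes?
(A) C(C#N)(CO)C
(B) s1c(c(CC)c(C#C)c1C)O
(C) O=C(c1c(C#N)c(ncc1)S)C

B

[CX2]#[CX2] describes a carbon-carbon triple bond (an alkyne).
(A) has a nitrile (-C#N) but the triple bond is C#N, not C#C.
(B) contains an ethynyl group (-C#CH), which satisfies every atom and bond constraint.
(C) has a nitrile (-C#N) but the triple bond is C#N, not C#C.
So the answer is (B).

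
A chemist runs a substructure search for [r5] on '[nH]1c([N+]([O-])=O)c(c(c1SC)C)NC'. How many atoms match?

The query [r5] means: r5 matches atoms in a five-membered ring.
Check the 13 heavy atoms by environment: 1× n (aromatic, in 5-ring) → match; 4× c (aromatic, in 5-ring) → match; 3× C (acyclic) → no; 1× N (charge +1, acyclic) → no; 1× O (charge -1, acyclic) → no; 1× O (acyclic) → no; 1× N (acyclic) → no; 1× S (acyclic) → no.
Summing the matching environments: 1 + 4 = 5 matching atoms.

5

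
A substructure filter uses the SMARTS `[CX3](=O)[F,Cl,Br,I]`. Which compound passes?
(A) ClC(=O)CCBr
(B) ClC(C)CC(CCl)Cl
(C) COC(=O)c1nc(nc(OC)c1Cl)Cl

A

[CX3](=O)[F,Cl,Br,I] describes a carbonyl carbon bonded to a halogen (an acyl halide).
(A) contains an acyl chloride (-C(=O)Cl), which satisfies every atom and bond constraint.
(B) has a chloro substituent but the Cl is not on a carbonyl carbon.
(C) has a chloro substituent but the Cl is not on a carbonyl carbon.
So the answer is (A).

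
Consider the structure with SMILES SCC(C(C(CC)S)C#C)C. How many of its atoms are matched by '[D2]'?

3

The query [D2] means: atom with exactly two heavy-atom neighbours.
Check the 11 heavy atoms by environment: 3× C (D2) → match; 3× C (D3) → no; 2× S (D1) → no; 3× C (D1) → no.
That gives 3 matching atoms.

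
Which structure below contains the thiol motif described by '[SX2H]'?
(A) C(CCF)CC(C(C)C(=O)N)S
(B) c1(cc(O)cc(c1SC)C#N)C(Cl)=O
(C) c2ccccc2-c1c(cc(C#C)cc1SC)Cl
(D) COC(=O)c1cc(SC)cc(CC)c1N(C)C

[SX2H] describes an aliphatic sulfur with two connections, one being H (a thiol).
(A) contains a thiol (-SH), which satisfies every atom and bond constraint.
(B) has a methylthio ether (-SCH3) but the sulfur has H0 (bonded to two carbons), not H1.
(C) has a methylthio ether (-SCH3) but the sulfur has H0 (bonded to two carbons), not H1.
(D) has a methylthio ether (-SCH3) but the sulfur has H0 (bonded to two carbons), not H1.
So the answer is (A).

A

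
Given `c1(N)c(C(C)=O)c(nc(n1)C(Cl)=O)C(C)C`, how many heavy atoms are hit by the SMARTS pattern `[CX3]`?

The query [CX3] means: C with X3: aliphatic carbon with exactly 3 total connections.
Check the 16 heavy atoms by environment: 2× n (aromatic, X2) → no; 4× c (aromatic, X3) → no; 2× C (X3) → match; 2× O (X1) → no; 1× Cl (X1) → no; 4× C (X4) → no; 1× N (X3) → no.
That gives 2 matching atoms.

2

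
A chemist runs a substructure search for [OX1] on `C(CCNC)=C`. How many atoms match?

0

The query [OX1] means: aliphatic oxygen with one total connection — typically a carbonyl =O or an oxide.
Check the 6 heavy atoms by environment: 3× C (X4) → no; 2× C (X3) → no; 1× N (X3) → no.
No environment satisfies the query, so 0 matching atoms.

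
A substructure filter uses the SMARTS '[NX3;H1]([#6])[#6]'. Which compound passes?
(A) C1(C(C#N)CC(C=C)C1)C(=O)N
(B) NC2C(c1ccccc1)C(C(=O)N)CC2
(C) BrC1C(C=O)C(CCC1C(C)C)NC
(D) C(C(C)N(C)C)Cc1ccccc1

C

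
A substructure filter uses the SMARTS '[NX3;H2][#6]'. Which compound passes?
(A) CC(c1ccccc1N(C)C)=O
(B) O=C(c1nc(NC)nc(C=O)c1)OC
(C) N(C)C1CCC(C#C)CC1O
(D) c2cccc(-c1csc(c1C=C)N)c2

D

[NX3;H2][#6] describes a trivalent nitrogen with two H attached to carbon (a primary amine).
(A) has a dimethylamino group (-N(CH3)2) but the nitrogen has H0, not H2.
(B) has an N-methylamino group (-NHCH3) but the nitrogen bears two carbons and only one H (H1), not H2.
(C) has an N-methylamino group (-NHCH3) but the nitrogen bears two carbons and only one H (H1), not H2.
(D) contains a primary amino group (-NH2), which satisfies every atom and bond constraint.
So the answer is (D).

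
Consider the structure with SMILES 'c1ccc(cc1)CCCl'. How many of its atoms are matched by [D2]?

7

The query [D2] means: atom with exactly two heavy-atom neighbours.
Check the 9 heavy atoms by environment: 2× C (D2) → match; 1× Cl (D1) → no; 1× c (aromatic, D3) → no; 5× c (aromatic, D2) → match.
Summing the matching environments: 2 + 5 = 7 matching atoms.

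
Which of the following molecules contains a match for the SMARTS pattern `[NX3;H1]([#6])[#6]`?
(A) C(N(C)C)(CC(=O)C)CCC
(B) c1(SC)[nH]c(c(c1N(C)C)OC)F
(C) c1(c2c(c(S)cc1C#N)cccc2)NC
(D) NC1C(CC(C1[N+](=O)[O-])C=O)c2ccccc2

C

[NX3;H1]([#6])[#6] describes a trivalent nitrogen with one H, bonded to two carbons (a secondary amine).
(A) has a dimethylamino group (-N(CH3)2) but the nitrogen has H0, not H1.
(B) has a dimethylamino group (-N(CH3)2) but the nitrogen has H0, not H1.
(C) contains an N-methylamino group (-NHCH3), which satisfies every atom and bond constraint.
(D) has a primary amino group (-NH2) but the nitrogen has H2 and only one carbon neighbour.
So the answer is (C).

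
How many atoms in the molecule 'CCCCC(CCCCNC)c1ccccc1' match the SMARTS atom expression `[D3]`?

2

The query [D3] means: atom with exactly three heavy-atom neighbours.
Check the 17 heavy atoms by environment: 7× C (D2) → no; 1× C (D3) → match; 1× N (D2) → no; 2× C (D1) → no; 1× c (aromatic, D3) → match; 5× c (aromatic, D2) → no.
Summing the matching environments: 1 + 1 = 2 matching atoms.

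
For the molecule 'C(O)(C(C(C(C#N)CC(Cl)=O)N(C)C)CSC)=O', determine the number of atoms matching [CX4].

8

Check the 18 heavy atoms by environment: 8× C (X4) → match; 2× C (X3) → no; 2× O (X1) → no; 1× O (X2) → no; 1× S (X2) → no; 1× N (X3) → no; 1× Cl (X1) → no; 1× C (X2) → no; 1× N (X1) → no.
That gives 8 matching atoms.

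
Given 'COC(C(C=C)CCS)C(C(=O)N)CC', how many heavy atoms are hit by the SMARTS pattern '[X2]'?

The query [X2] means: any atom with exactly two total connections (bonds + H).
Check the 15 heavy atoms by environment: 8× C (X4) → no; 3× C (X3) → no; 1× O (X1) → no; 1× N (X3) → no; 1× S (X2) → match; 1× O (X2) → match.
Summing the matching environments: 1 + 1 = 2 matching atoms.

2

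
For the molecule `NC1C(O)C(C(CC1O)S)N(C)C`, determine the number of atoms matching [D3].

The query [D3] means: atom with exactly three heavy-atom neighbours.
Check the 13 heavy atoms by environment: 5× C (D3) → match; 1× C (D2) → no; 2× O (D1) → no; 1× N (D1) → no; 1× S (D1) → no; 1× N (D3) → match; 2× C (D1) → no.
Summing the matching environments: 5 + 1 = 6 matching atoms.

6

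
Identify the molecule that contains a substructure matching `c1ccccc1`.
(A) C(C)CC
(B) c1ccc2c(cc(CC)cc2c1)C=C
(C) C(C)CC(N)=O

B

c1ccccc1 describes six aromatic carbons in a ring (a benzene ring).
(A) has a methyl group (-CH3) but no six-membered all-carbon aromatic ring is present.
(B) contains the required atom environment, so the pattern matches.
(C) has a methyl group (-CH3) but no six-membered all-carbon aromatic ring is present.
So the answer is (B).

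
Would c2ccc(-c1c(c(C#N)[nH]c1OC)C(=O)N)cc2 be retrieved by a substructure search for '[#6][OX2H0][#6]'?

The pattern [#6][OX2H0][#6] describes an aliphatic oxygen bridging two carbons with no H on the oxygen — an ether.
The molecule carries a methoxy ether (-OCH3), whose atoms satisfy every constraint of the query, so the pattern matches.

Yes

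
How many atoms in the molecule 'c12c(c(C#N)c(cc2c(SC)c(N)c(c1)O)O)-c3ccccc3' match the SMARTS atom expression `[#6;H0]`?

10

The query [#6;H0] means: any carbon with no attached hydrogen.
Check the 23 heavy atoms by environment: 9× c (aromatic, H0) → match; 7× c (aromatic, H1) → no; 2× O (H1) → no; 1× C (H0) → match; 1× N (H0) → no; 1× N (H2) → no; 1× S (H0) → no; 1× C (H3) → no.
Summing the matching environments: 9 + 1 = 10 matching atoms.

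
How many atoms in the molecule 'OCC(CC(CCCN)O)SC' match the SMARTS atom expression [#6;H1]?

2

The query [#6;H1] means: any carbon bearing exactly one hydrogen.
Check the 12 heavy atoms by environment: 5× C (H2) → no; 2× C (H1) → match; 2× O (H1) → no; 1× N (H2) → no; 1× S (H0) → no; 1× C (H3) → no.
That gives 2 matching atoms.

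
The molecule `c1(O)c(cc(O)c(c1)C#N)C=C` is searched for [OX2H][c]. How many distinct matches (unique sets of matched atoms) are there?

[OX2H][c] is the SMARTS for a phenol: a hydroxyl oxygen attached to an aromatic carbon.
The molecule carries 2 separate instances of a hydroxyl group (-OH) meeting every constraint; each maps to a distinct set of atoms, giving 2 matches.

2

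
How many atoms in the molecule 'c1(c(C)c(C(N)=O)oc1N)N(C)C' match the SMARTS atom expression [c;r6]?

0

The query [c;r6] means: aromatic carbon that belongs to a six-membered ring.
Check the 13 heavy atoms by environment: 1× o (aromatic, in 5-ring) → no; 4× c (aromatic, in 5-ring) → no; 4× C (acyclic) → no; 1× O (acyclic) → no; 3× N (acyclic) → no.
No environment satisfies the query, so 0 matching atoms.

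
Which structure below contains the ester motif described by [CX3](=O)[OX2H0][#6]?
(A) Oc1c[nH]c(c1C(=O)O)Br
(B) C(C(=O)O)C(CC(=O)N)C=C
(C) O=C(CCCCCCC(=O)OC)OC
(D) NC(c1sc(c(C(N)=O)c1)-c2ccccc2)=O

C

[CX3](=O)[OX2H0][#6] describes a carbonyl carbon bonded to an oxygen that is itself bonded to carbon (no H on that O) (an ester).
(A) has a carboxylic acid group (-C(=O)OH) but the singly-bonded O carries H (OX2H1, not H0).
(B) has a primary amide (-C(=O)NH2) but the carbonyl is bonded to N, not to an O-C linkage.
(C) contains a methyl-ester group (-C(=O)OCH3), which satisfies every atom and bond constraint.
(D) has a primary amide (-C(=O)NH2) but the carbonyl is bonded to N, not to an O-C linkage.
So the answer is (C).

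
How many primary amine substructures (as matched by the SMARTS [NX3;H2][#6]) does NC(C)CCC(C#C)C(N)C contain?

2

[NX3;H2][#6] is the SMARTS for a primary amine: a trivalent nitrogen with two H attached to carbon.
The molecule carries 2 separate instances of a primary amino group (-NH2) meeting every constraint; each maps to a distinct set of atoms, giving 2 matches.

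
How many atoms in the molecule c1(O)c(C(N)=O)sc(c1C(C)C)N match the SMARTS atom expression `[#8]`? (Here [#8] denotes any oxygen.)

2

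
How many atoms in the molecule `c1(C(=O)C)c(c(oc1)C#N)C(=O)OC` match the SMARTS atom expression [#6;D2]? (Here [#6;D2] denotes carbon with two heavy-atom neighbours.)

Check the 14 heavy atoms by environment: 1× o (aromatic, D2) → no; 3× c (aromatic, D3) → no; 1× c (aromatic, D2) → match; 1× C (D2) → match; 1× N (D1) → no; 2× C (D3) → no; 2× O (D1) → no; 1× O (D2) → no; 2× C (D1) → no.
Summing the matching environments: 1 + 1 = 2 matching atoms.

2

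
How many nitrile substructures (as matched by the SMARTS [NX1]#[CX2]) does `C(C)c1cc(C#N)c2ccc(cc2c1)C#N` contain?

2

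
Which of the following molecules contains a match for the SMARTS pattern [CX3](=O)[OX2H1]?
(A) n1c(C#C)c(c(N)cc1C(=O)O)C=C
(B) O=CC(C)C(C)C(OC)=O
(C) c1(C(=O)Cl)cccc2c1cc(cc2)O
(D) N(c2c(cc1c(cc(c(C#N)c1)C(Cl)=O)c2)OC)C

A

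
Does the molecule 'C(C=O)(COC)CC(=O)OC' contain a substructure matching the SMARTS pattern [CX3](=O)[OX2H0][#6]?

Yes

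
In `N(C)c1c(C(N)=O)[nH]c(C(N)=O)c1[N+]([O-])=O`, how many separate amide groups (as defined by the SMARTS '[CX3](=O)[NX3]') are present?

2

[CX3](=O)[NX3] is the SMARTS for an amide: a carbonyl carbon bonded to a trivalent nitrogen.
The molecule carries 2 separate instances of a primary amide (-C(=O)NH2) meeting every constraint; each maps to a distinct set of atoms, giving 2 matches.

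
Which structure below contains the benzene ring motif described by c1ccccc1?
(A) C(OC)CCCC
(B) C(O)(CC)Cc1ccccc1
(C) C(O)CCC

B

c1ccccc1 describes six aromatic carbons in a ring (a benzene ring).
(A) has a methyl group (-CH3) but no six-membered all-carbon aromatic ring is present.
(B) contains a phenyl ring, which satisfies every atom and bond constraint.
(C) has a methyl group (-CH3) but no six-membered all-carbon aromatic ring is present.
So the answer is (B).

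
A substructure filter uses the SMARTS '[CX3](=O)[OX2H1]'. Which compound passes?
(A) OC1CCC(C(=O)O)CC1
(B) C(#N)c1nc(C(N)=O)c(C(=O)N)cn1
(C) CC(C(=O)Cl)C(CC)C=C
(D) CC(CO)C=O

A

[CX3](=O)[OX2H1] describes an sp2 carbon double-bonded to O and single-bonded to an -OH oxygen (a carboxylic acid).
(A) contains a carboxylic acid group (-C(=O)OH), which satisfies every atom and bond constraint.
(B) has a primary amide (-C(=O)NH2) but the carbonyl is bonded to N, not to an -OH oxygen.
(C) has an acyl chloride (-C(=O)Cl) but the carbonyl is bonded to Cl, not to an -OH oxygen.
(D) has an aldehyde (-CHO) but there is no singly-bonded oxygen on the carbonyl carbon.
So the answer is (A).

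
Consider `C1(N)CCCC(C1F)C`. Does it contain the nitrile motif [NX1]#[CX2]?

The pattern [NX1]#[CX2] describes a nitrogen triple-bonded to a two-connected carbon — a nitrile.
The closest candidate here is a primary amino group (-NH2), but the nitrogen is NX3 (three connections), not NX1 triple-bonded. No other fragment satisfies the full query, so there is no match.

No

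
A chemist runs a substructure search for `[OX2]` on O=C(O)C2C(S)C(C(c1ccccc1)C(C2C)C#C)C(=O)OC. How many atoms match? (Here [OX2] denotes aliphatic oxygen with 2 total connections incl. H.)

The query [OX2] means: aliphatic oxygen with two total connections — ether, hydroxyl, or ester single-bond O.
Check the 23 heavy atoms by environment: 8× C (X4) → no; 6× c (aromatic, X3) → no; 2× C (X2) → no; 1× S (X2) → no; 2× C (X3) → no; 2× O (X1) → no; 2× O (X2) → match.
That gives 2 matching atoms.

2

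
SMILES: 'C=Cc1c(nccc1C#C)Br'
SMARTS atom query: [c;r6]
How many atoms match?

5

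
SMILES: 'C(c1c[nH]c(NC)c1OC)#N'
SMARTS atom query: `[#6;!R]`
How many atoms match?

3

The query [#6;!R] means: carbon not in any ring.
Check the 11 heavy atoms by environment: 1× n (aromatic, in 5-ring) → no; 4× c (aromatic, in 5-ring) → no; 3× C (acyclic) → match; 2× N (acyclic) → no; 1× O (acyclic) → no.
That gives 3 matching atoms.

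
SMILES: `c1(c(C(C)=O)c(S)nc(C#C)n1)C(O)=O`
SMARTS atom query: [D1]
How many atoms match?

The query [D1] means: atom with exactly one heavy-atom neighbour (degree 1).
Check the 15 heavy atoms by environment: 2× n (aromatic, D2) → no; 4× c (aromatic, D3) → no; 2× C (D3) → no; 3× O (D1) → match; 2× C (D1) → match; 1× C (D2) → no; 1× S (D1) → match.
Summing the matching environments: 3 + 2 + 1 = 6 matching atoms.

6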